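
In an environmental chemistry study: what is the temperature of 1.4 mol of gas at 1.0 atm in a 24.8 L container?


PV = nRT  (R = 0.08206 L·atm/(mol·K))
T = PV/(nR) = 1.0×24.8/(1.4×0.08206)
= 24.80/0.114884
= 215.87 K

215.87 K


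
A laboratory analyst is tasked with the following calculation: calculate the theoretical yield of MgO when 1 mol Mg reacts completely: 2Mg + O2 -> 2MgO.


Mole ratio MgO:Mg = 2:2
n(MgO) = 1 × 2/2 = 1.000 mol
mass = 1.000 × 40.31 = 40.31 g

40.31 g


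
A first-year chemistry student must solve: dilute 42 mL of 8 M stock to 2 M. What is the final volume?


C1V1 = C2V2
8 × 42 = 2 × V2
V2 = 336/2 = 168.0 mL

168.0 mL


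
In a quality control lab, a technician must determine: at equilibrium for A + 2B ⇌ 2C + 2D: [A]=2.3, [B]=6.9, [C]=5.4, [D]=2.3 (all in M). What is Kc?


Kc = [C]^2[D]^2/([A][B]^2)
= (5.4^2 × 2.3^2)/(2.3^1 × 6.9^2)
= 154.2564/109.503
= 1.409

1.409


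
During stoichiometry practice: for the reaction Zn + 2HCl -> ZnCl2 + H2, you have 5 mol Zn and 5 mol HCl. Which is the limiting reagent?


Mole ratio available / coefficient:
  Zn: 5/1 = 5.000
  HCl: 5/2 = 2.500
Smaller ratio is limiting.

HCl


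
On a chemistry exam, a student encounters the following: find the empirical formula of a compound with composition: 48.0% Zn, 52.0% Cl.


Assume 100 g sample. Moles of each element:
  Zn: 48.0/65.38 = 0.734 mol
  Cl: 52.0/35.45 = 1.467 mol
Divide by smallest (0.734):
  Zn: 0.734/0.734 = 1.0
  Cl: 1.467/0.734 = 2.0
Empirical formula: ZnCl2

ZnCl2


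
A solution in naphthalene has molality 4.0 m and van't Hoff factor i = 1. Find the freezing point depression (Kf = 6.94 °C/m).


ΔTf = Kf × m × i
= 6.94 × 4.0 × 1
= 27.76 °C

27.76 °C


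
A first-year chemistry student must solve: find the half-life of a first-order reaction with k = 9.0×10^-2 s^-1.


t½ = ln2/k = 0.693147/(9.0×10^-2 s^-1)
= 7.702 s

7.702 s


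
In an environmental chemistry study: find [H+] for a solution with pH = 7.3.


[H+] = 10^(-pH) = 10^(-7.3)
= 5.01×10^-8 M

5.01×10^-8 M


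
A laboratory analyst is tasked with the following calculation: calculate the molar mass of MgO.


M(MgO) = 1×24.31 + 1×16.0
= 24.31 + 16.0
= 40.31 g/mol

40.31 g/mol


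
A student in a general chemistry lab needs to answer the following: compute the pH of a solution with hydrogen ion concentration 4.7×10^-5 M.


pH = -log10([H+]) = -log10(4.7×10^-5)
= 5 - log10(4.7)
= 5 - 0.67
= 4.33

4.33


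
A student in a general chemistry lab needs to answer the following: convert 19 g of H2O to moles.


M(H2O) = 18.02 g/mol
n = mass/M = 19/18.02 = 1.0544 mol

1.0544 mol


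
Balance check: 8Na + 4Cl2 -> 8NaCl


Equation: 8Na + 4Cl2 -> 8NaCl
Check atoms: Cl: 8=8, Na: 8=8
Balanced

Yes, balanced


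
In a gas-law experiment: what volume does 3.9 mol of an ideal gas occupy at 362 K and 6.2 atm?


PV = nRT  (R = 0.08206 L·atm/(mol·K))
V = nRT/P = 3.9×0.08206×362/6.2
= 18.686 L

18.686 L


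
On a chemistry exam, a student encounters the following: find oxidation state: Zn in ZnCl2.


Zn is +2
Oxidation number: +2

+2


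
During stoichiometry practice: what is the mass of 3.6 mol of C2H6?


M(C2H6) = 30.07 g/mol
mass = n × M = 3.6 × 30.07 = 108.25 g

108.25 g


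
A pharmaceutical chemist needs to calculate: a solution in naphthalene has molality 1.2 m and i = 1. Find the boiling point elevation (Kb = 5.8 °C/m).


ΔTb = Kb × m × i
= 5.8 × 1.2 × 1
= 6.96 °C

6.96 °C


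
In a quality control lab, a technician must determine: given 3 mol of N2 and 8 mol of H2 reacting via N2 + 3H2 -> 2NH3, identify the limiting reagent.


Mole ratio available / coefficient:
  N2: 3/1 = 3.000
  H2: 8/3 = 2.667
Smaller ratio is limiting.

H2


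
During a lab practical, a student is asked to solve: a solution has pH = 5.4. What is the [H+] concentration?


[H+] = 10^(-pH) = 10^(-5.4)
= 3.98×10^-6 M

3.98×10^-6 M


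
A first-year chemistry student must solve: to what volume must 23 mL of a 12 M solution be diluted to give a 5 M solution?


C1V1 = C2V2
12 × 23 = 5 × V2
V2 = 276/5 = 55.2 mL

55.2 mL


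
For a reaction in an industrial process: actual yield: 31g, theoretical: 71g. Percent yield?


% yield = actual/theoretical × 100
= 31/71 × 100
= 43.66%

43.66%


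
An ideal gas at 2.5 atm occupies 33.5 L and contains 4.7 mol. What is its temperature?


PV = nRT  (R = 0.08206 L·atm/(mol·K))
T = PV/(nR) = 2.5×33.5/(4.7×0.08206)
= 83.75/0.385682
= 217.15 K

217.15 K


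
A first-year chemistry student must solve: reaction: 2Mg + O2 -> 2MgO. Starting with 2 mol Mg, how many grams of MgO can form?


Mole ratio MgO:Mg = 2:2
n(MgO) = 2 × 2/2 = 2.000 mol
mass = 2.000 × 40.31 = 80.62 g

80.62 g


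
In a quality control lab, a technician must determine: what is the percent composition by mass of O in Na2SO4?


M(Na2SO4) = 2×22.99 + 1×32.07 + 4×16.0 = 142.05 g/mol
Mass of O = 4 × 16.0 = 64.00 g/mol
% O = 64.00/142.05 × 100 = 45.05%

45.05%


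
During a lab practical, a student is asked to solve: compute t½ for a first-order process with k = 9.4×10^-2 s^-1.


t½ = ln2/k = 0.693147/(9.4×10^-2 s^-1)
= 7.374 s

7.374 s


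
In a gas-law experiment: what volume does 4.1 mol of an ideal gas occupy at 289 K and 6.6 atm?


PV = nRT  (R = 0.08206 L·atm/(mol·K))
V = nRT/P = 4.1×0.08206×289/6.6
= 14.732 L

14.732 L


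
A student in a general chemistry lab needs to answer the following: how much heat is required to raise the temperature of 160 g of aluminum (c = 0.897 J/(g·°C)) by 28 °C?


q = mcΔT = 160 × 0.897 × 28
= 4018.56 J

4018.56 J


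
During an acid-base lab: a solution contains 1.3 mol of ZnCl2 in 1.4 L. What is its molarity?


M = n/V = 1.3/1.4 = 0.929 mol/L

0.929 M


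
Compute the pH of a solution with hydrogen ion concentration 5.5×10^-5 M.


pH = -log10([H+]) = -log10(5.5×10^-5)
= 5 - log10(5.5)
= 5 - 0.74
= 4.26

4.26


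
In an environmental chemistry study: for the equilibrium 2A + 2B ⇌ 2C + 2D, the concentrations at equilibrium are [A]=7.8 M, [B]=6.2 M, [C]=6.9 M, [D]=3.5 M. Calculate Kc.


Kc = [C]^2[D]^2/([A]^2[B]^2)
= (6.9^2 × 3.5^2)/(7.8^2 × 6.2^2)
= 583.2225/2338.6896
= 0.2494

0.2494


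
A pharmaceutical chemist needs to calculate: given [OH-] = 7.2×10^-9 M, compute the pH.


pOH = -log10([OH-]) = -log10(7.2×10^-9)
= 9 - log10(7.2) = 8.14
pH = 14 - pOH = 14 - 8.14 = 5.86

5.86


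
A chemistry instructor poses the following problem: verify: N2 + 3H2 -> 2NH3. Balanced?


Equation: N2 + 3H2 -> 2NH3
Check atoms: H: 6=6, N: 2=2
Balanced

Yes, balanced


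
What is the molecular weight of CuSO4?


M(CuSO4) = 1×63.55 + 1×32.07 + 4×16.0
= 63.55 + 32.07 + 64.0
= 159.62 g/mol

159.62 g/mol


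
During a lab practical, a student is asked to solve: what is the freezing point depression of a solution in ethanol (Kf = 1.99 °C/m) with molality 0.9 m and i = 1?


ΔTf = Kf × m × i
= 1.99 × 0.9 × 1
= 1.791 °C

1.791 °C


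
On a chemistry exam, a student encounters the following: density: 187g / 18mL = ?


ρ = mass/volume
= 187/18
= 10.389 g/mL

10.389 g/mL


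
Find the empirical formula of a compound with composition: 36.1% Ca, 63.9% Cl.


Assume 100 g sample. Moles of each element:
  Ca: 36.1/40.08 = 0.901 mol
  Cl: 63.9/35.45 = 1.803 mol
Divide by smallest (0.901):
  Ca: 0.901/0.901 = 1.0
  Cl: 1.803/0.901 = 2.0
Empirical formula: CaCl2

CaCl2


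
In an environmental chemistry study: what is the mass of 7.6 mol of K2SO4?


M(K2SO4) = 174.27 g/mol
mass = n × M = 7.6 × 174.27 = 1324.45 g

1324.45 g


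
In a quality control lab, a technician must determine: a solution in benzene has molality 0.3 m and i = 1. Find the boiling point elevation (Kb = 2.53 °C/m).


ΔTb = Kb × m × i
= 2.53 × 0.3 × 1
= 0.759 °C

0.759 °C


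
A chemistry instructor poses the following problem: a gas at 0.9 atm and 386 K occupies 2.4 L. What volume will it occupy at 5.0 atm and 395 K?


P1V1/T1 = P2V2/T2
V2 = P1V1T2/(T1P2)
= 0.9×2.4×395/(386×5.0)
= 0.442 L

0.442 L


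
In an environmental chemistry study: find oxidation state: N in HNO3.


(+1) + x + 3(-2) = 0, so x = +5
Oxidation number: +5

+5


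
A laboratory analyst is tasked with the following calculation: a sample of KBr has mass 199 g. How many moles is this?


M(KBr) = 119.0 g/mol
n = mass/M = 199/119.0 = 1.6723 mol

1.6723 mol


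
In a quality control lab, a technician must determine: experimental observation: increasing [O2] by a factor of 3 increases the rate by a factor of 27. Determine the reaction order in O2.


rate ∝ [O2]^n
3^n = 27 → n = 3
Order in O2: 3

3


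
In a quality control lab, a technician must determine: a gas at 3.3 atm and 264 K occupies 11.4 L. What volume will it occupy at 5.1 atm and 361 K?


P1V1/T1 = P2V2/T2
V2 = P1V1T2/(T1P2)
= 3.3×11.4×361/(264×5.1)
= 10.087 L

10.087 L


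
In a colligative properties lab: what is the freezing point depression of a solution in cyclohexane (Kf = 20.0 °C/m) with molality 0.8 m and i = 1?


ΔTf = Kf × m × i
= 20.0 × 0.8 × 1
= 16.0 °C

16.0 °C


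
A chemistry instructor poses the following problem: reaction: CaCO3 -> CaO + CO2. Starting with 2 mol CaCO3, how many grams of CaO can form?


Mole ratio CaO:CaCO3 = 1:1
n(CaO) = 2 × 1/1 = 2.000 mol
mass = 2.000 × 56.08 = 112.16 g

112.16 g


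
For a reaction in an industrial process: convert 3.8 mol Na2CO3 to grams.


M(Na2CO3) = 105.99 g/mol
mass = n × M = 3.8 × 105.99 = 402.76 g

402.76 g


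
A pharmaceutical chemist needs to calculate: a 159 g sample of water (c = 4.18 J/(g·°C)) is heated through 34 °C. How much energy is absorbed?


q = mcΔT = 159 × 4.18 × 34
= 22597.08 J

22597.08 J


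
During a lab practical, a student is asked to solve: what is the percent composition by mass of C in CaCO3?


M(CaCO3) = 1×40.08 + 1×12.01 + 3×16.0 = 100.09 g/mol
Mass of C = 1 × 12.01 = 12.01 g/mol
% C = 12.01/100.09 × 100 = 12.00%

12.00%


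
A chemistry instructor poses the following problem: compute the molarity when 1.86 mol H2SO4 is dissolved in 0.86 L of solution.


M = n/V = 1.86/0.86 = 2.163 mol/L

2.163 M


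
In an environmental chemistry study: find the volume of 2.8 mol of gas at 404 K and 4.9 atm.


PV = nRT  (R = 0.08206 L·atm/(mol·K))
V = nRT/P = 2.8×0.08206×404/4.9
= 18.944 L

18.944 L


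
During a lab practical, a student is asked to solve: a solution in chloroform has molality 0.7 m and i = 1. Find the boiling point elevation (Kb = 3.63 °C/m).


ΔTb = Kb × m × i
= 3.63 × 0.7 × 1
= 2.541 °C

2.541 °C


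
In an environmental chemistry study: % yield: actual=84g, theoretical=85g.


% yield = actual/theoretical × 100
= 84/85 × 100
= 98.82%

98.82%


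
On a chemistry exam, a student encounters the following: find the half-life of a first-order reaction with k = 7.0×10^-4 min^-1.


t½ = ln2/k = 0.693147/(7.0×10^-4 min^-1)
= 990.2 min

990.2 min


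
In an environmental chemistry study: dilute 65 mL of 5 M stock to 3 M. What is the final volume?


C1V1 = C2V2
5 × 65 = 3 × V2
V2 = 325/3 = 108.33 mL

108.33 mL


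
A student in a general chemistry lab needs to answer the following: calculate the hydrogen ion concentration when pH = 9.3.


[H+] = 10^(-pH) = 10^(-9.3)
= 5.01×10^-10 M

5.01×10^-10 M


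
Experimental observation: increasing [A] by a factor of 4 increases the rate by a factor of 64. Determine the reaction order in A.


rate ∝ [A]^n
4^n = 64 → n = 3
Order in A: 3

3


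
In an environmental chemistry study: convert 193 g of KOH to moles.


M(KOH) = 56.11 g/mol
n = mass/M = 193/56.11 = 3.4397 mol

3.4397 mol


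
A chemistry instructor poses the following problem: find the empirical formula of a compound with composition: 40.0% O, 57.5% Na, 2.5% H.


Assume 100 g sample. Moles of each element:
  O: 40.0/16.0 = 2.5 mol
  Na: 57.5/22.99 = 2.501 mol
  H: 2.5/1.008 = 2.48 mol
Divide by smallest (2.48):
  O: 2.5/2.48 = 1.01
  Na: 2.501/2.48 = 1.01
  H: 2.48/2.48 = 1.0
Empirical formula: NaOH

NaOH


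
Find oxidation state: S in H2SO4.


2(+1) + x + 4(-2) = 0, so x = +6
Oxidation number: +6

+6


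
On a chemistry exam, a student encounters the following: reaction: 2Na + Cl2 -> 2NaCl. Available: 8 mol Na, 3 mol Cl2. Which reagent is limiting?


Mole ratio available / coefficient:
  Na: 8/2 = 4.000
  Cl2: 3/1 = 3.000
Smaller ratio is limiting.

Cl2


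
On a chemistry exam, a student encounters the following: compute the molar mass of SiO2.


M(SiO2) = 1×28.09 + 2×16.0
= 28.09 + 32.0
= 60.09 g/mol

60.09 g/mol


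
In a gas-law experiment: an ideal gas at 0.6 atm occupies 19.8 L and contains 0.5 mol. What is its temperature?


PV = nRT  (R = 0.08206 L·atm/(mol·K))
T = PV/(nR) = 0.6×19.8/(0.5×0.08206)
= 11.88/0.041030
= 289.54 K

289.54 K


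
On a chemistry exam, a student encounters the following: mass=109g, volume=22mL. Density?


ρ = mass/volume
= 109/22
= 4.955 g/mL

4.955 g/mL


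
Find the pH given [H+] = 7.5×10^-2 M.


pH = -log10([H+]) = -log10(7.5×10^-2)
= 2 - log10(7.5)
= 2 - 0.88
= 1.12

1.12


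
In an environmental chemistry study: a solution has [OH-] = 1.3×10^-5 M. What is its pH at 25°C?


pOH = -log10([OH-]) = -log10(1.3×10^-5)
= 5 - log10(1.3) = 4.89
pH = 14 - pOH = 14 - 4.89 = 9.11

9.11


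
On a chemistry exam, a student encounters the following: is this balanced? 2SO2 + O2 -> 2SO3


Equation: 2SO2 + O2 -> 2SO3
Check atoms: O: 6=6, S: 2=2
Balanced

Yes, balanced


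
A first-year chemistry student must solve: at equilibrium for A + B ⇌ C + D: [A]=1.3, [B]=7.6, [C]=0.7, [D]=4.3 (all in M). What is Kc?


Kc = [C][D]/([A][B])
= (0.7^1 × 4.3^1)/(1.3^1 × 7.6^1)
= 3.01/9.88
= 0.3047

0.3047


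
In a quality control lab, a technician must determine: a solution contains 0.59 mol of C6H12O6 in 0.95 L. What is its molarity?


M = n/V = 0.59/0.95 = 0.621 mol/L

0.621 M


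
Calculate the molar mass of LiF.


M(LiF) = 1×6.94 + 1×19.0
= 6.94 + 19.0
= 25.94 g/mol

25.94 g/mol


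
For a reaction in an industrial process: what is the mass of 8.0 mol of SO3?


M(SO3) = 80.07 g/mol
mass = n × M = 8.0 × 80.07 = 640.56 g

640.56 g


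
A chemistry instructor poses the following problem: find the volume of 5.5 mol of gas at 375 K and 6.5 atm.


PV = nRT  (R = 0.08206 L·atm/(mol·K))
V = nRT/P = 5.5×0.08206×375/6.5
= 26.038 L

26.038 L


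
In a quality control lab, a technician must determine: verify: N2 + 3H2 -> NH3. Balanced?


Equation: N2 + 3H2 -> NH3
Check atoms: H: 6≠3, N: 2≠1
Not balanced

No, not balanced


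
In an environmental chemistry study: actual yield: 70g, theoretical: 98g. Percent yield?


% yield = actual/theoretical × 100
= 70/98 × 100
= 71.43%

71.43%


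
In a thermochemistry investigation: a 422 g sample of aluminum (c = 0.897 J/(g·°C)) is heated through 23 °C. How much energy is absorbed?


q = mcΔT = 422 × 0.897 × 23
= 8706.28 J

8706.28 J


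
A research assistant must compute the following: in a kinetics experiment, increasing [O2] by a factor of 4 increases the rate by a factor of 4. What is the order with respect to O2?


rate ∝ [O2]^n
4^n = 4 → n = 1
Order in O2: 1

1


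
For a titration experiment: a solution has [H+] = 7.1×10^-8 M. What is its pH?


pH = -log10([H+]) = -log10(7.1×10^-8)
= 8 - log10(7.1)
= 8 - 0.85
= 7.15

7.15


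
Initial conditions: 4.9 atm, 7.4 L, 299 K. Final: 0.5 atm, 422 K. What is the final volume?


P1V1/T1 = P2V2/T2
V2 = P1V1T2/(T1P2)
= 4.9×7.4×422/(299×0.5)
= 102.353 L

102.353 L


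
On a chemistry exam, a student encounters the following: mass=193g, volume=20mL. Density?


ρ = mass/volume
= 193/20
= 9.65 g/mL

9.65 g/mL


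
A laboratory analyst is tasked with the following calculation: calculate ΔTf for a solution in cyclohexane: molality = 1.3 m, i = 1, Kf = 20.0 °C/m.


ΔTf = Kf × m × i
= 20.0 × 1.3 × 1
= 26.0 °C

26.0 °C


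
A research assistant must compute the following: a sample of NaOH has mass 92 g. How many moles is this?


M(NaOH) = 40.0 g/mol
n = mass/M = 92/40.0 = 2.3 mol

2.3 mol


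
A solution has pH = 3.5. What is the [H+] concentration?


[H+] = 10^(-pH) = 10^(-3.5)
= 3.16×10^-4 M

3.16×10^-4 M


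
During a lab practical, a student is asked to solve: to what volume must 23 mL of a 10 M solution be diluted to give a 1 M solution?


C1V1 = C2V2
10 × 23 = 1 × V2
V2 = 230/1 = 230.0 mL

230.0 mL


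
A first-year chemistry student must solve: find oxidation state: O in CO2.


O is usually -2
Oxidation number: -2

-2


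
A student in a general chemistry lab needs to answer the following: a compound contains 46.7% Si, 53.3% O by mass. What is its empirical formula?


Assume 100 g sample. Moles of each element:
  Si: 46.7/28.09 = 1.663 mol
  O: 53.3/16.0 = 3.331 mol
Divide by smallest (1.663):
  Si: 1.663/1.663 = 1.0
  O: 3.331/1.663 = 2.0
Empirical formula: SiO2

SiO2


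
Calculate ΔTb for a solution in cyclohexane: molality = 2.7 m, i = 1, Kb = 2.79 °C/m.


ΔTb = Kb × m × i
= 2.79 × 2.7 × 1
= 7.533 °C

7.533 °C


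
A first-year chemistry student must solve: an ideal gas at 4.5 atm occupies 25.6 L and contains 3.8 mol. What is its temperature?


PV = nRT  (R = 0.08206 L·atm/(mol·K))
T = PV/(nR) = 4.5×25.6/(3.8×0.08206)
= 115.20/0.311828
= 369.43 K

369.43 K


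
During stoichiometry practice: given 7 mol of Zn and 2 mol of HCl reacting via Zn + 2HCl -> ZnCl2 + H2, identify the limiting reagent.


Mole ratio available / coefficient:
  Zn: 7/1 = 7.000
  HCl: 2/2 = 1.000
Smaller ratio is limiting.

HCl


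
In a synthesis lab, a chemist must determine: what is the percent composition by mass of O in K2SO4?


M(K2SO4) = 2×39.1 + 1×32.07 + 4×16.0 = 174.27 g/mol
Mass of O = 4 × 16.0 = 64.00 g/mol
% O = 64.00/174.27 × 100 = 36.72%

36.72%


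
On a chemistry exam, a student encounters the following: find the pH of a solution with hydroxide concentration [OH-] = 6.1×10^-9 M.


pOH = -log10([OH-]) = -log10(6.1×10^-9)
= 9 - log10(6.1) = 8.21
pH = 14 - pOH = 14 - 8.21 = 5.79

5.79


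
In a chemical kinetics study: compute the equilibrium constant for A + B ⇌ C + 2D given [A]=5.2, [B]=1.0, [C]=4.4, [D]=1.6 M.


Kc = [C][D]^2/([A][B])
= (4.4^1 × 1.6^2)/(5.2^1 × 1.0^1)
= 11.264/5.2
= 2.166

2.166


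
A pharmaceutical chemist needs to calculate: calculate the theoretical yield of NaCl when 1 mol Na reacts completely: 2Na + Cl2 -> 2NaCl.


Mole ratio NaCl:Na = 2:2
n(NaCl) = 1 × 2/2 = 1.000 mol
mass = 1.000 × 58.44 = 58.44 g

58.44 g


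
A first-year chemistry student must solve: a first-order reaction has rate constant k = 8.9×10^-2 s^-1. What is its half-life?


t½ = ln2/k = 0.693147/(8.9×10^-2 s^-1)
= 7.788 s

7.788 s


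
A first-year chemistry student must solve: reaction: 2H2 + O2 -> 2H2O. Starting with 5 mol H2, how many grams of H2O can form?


Mole ratio H2O:H2 = 2:2
n(H2O) = 5 × 2/2 = 5.000 mol
mass = 5.000 × 18.02 = 90.1 g

90.1 g


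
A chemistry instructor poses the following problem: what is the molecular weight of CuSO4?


M(CuSO4) = 1×63.55 + 1×32.07 + 4×16.0
= 63.55 + 32.07 + 64.0
= 159.62 g/mol

159.62 g/mol


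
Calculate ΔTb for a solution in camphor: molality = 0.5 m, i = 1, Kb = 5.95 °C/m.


ΔTb = Kb × m × i
= 5.95 × 0.5 × 1
= 2.975 °C

2.975 °C


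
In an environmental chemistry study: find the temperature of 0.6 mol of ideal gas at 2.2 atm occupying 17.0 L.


PV = nRT  (R = 0.08206 L·atm/(mol·K))
T = PV/(nR) = 2.2×17.0/(0.6×0.08206)
= 37.40/0.049236
= 759.61 K

759.61 K


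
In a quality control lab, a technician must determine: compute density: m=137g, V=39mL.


ρ = mass/volume
= 137/39
= 3.513 g/mL

3.513 g/mL


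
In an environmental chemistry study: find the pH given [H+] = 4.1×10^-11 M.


pH = -log10([H+]) = -log10(4.1×10^-11)
= 11 - log10(4.1)
= 11 - 0.61
= 10.39

10.39


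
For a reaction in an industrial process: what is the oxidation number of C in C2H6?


2x + 6(+1) = 0, so x = -3
Oxidation number: -3

-3


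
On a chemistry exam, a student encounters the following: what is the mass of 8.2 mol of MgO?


M(MgO) = 40.31 g/mol
mass = n × M = 8.2 × 40.31 = 330.54 g

330.54 g


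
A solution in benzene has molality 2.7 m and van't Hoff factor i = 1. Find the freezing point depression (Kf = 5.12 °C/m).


ΔTf = Kf × m × i
= 5.12 × 2.7 × 1
= 13.824 °C

13.824 °C


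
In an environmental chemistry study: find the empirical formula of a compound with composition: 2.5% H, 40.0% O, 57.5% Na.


Assume 100 g sample. Moles of each element:
  H: 2.5/1.008 = 2.48 mol
  O: 40.0/16.0 = 2.5 mol
  Na: 57.5/22.99 = 2.501 mol
Divide by smallest (2.48):
  H: 2.48/2.48 = 1.0
  O: 2.5/2.48 = 1.01
  Na: 2.501/2.48 = 1.01
Empirical formula: NaOH

NaOH


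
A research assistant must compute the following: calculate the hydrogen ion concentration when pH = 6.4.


[H+] = 10^(-pH) = 10^(-6.4)
= 3.98×10^-7 M

3.98×10^-7 M


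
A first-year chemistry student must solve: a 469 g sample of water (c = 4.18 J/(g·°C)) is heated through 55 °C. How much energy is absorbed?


q = mcΔT = 469 × 4.18 × 55
= 107823.10 J

107823.10 J


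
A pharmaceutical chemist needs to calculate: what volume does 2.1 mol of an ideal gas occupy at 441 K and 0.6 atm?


PV = nRT  (R = 0.08206 L·atm/(mol·K))
V = nRT/P = 2.1×0.08206×441/0.6
= 126.66 L

126.66 L


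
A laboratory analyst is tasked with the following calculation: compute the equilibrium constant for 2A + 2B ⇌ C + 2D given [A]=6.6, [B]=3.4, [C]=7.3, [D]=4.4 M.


Kc = [C][D]^2/([A]^2[B]^2)
= (7.3^1 × 4.4^2)/(6.6^2 × 3.4^2)
= 141.328/503.5536
= 0.2807

0.2807


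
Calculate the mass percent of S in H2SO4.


M(H2SO4) = 2×1.008 + 1×32.07 + 4×16.0 = 98.086 g/mol
Mass of S = 1 × 32.07 = 32.07 g/mol
% S = 32.07/98.086 × 100 = 32.70%

32.70%


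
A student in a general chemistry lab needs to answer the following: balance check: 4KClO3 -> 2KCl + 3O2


Equation: 4KClO3 -> 2KCl + 3O2
Check atoms: Cl: 4≠2, K: 4≠2, O: 12≠6
Not balanced

No, not balanced


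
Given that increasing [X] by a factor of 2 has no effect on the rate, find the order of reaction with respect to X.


rate ∝ [X]^n
rate ∝ [X]^0
Order in X: 0

0


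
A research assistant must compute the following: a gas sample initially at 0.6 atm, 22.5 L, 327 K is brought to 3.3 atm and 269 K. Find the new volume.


P1V1/T1 = P2V2/T2
V2 = P1V1T2/(T1P2)
= 0.6×22.5×269/(327×3.3)
= 3.365 L

3.365 L


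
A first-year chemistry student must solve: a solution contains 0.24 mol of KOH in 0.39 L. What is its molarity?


M = n/V = 0.24/0.39 = 0.615 mol/L

0.615 M


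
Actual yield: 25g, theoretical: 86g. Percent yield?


% yield = actual/theoretical × 100
= 25/86 × 100
= 29.07%

29.07%


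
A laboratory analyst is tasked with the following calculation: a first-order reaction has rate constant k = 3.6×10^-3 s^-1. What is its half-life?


t½ = ln2/k = 0.693147/(3.6×10^-3 s^-1)
= 192.5 s

192.5 s


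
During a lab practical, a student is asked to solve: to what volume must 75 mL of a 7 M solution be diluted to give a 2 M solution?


C1V1 = C2V2
7 × 75 = 2 × V2
V2 = 525/2 = 262.5 mL

262.5 mL


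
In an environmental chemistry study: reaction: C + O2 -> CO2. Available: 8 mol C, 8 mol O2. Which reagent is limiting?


Mole ratio available / coefficient:
  C: 8/1 = 8.000
  O2: 8/1 = 8.000
Smaller ratio is limiting.

neither (stoichiometric); C and O2 are fully consumed


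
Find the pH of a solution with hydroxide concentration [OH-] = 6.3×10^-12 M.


pOH = -log10([OH-]) = -log10(6.3×10^-12)
= 12 - log10(6.3) = 11.2
pH = 14 - pOH = 14 - 11.2 = 2.8

2.8


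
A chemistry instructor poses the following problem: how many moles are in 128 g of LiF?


M(LiF) = 25.94 g/mol
n = mass/M = 128/25.94 = 4.9345 mol

4.9345 mol


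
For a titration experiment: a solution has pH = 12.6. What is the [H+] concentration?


[H+] = 10^(-pH) = 10^(-12.6)
= 2.51×10^-13 M

2.51×10^-13 M


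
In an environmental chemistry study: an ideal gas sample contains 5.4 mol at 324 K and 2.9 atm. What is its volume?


PV = nRT  (R = 0.08206 L·atm/(mol·K))
V = nRT/P = 5.4×0.08206×324/2.9
= 49.508 L

49.508 L


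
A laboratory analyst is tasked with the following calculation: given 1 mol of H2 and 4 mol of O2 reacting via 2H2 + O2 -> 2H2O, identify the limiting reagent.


Mole ratio available / coefficient:
  H2: 1/2 = 0.500
  O2: 4/1 = 4.000
Smaller ratio is limiting.

H2


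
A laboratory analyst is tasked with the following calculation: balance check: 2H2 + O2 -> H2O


Equation: 2H2 + O2 -> H2O
Check atoms: H: 4≠2, O: 2≠1
Not balanced

No, not balanced


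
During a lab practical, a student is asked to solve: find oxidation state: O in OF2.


F is always -1; 2(-1) + x = 0, so O = +2
Oxidation number: +2

+2


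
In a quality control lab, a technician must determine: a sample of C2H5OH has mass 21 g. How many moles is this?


M(C2H5OH) = 46.07 g/mol
n = mass/M = 21/46.07 = 0.4558 mol

0.4558 mol


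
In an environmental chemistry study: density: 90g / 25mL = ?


ρ = mass/volume
= 90/25
= 3.6 g/mL

3.6 g/mL


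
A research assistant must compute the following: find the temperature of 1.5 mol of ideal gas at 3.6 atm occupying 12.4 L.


PV = nRT  (R = 0.08206 L·atm/(mol·K))
T = PV/(nR) = 3.6×12.4/(1.5×0.08206)
= 44.64/0.123090
= 362.66 K

362.66 K


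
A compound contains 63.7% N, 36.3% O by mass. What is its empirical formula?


Assume 100 g sample. Moles of each element:
  N: 63.7/14.01 = 4.547 mol
  O: 36.3/16.0 = 2.269 mol
Divide by smallest (2.269):
  N: 4.547/2.269 = 2.0
  O: 2.269/2.269 = 1.0
Empirical formula: N2O

N2O


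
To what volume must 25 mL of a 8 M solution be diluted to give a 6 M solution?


C1V1 = C2V2
8 × 25 = 6 × V2
V2 = 200/6 = 33.33 mL

33.33 mL


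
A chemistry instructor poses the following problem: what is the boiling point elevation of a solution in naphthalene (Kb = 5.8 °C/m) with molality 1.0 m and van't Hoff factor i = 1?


ΔTb = Kb × m × i
= 5.8 × 1.0 × 1
= 5.8 °C

5.8 °C


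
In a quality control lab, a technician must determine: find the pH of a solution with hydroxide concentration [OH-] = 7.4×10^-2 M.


pOH = -log10([OH-]) = -log10(7.4×10^-2)
= 2 - log10(7.4) = 1.13
pH = 14 - pOH = 14 - 1.13 = 12.87

12.87


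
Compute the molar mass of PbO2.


M(PbO2) = 1×207.2 + 2×16.0
= 207.2 + 32.0
= 239.2 g/mol

239.2 g/mol


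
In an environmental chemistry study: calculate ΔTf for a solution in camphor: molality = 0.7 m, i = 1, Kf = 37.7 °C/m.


ΔTf = Kf × m × i
= 37.7 × 0.7 × 1
= 26.39 °C

26.39 °C


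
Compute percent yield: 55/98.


% yield = actual/theoretical × 100
= 55/98 × 100
= 56.12%

56.12%


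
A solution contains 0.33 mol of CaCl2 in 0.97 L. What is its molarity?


M = n/V = 0.33/0.97 = 0.340 mol/L

0.340 M


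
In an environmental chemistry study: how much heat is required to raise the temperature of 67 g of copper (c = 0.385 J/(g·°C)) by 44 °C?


q = mcΔT = 67 × 0.385 × 44
= 1134.98 J

1134.98 J


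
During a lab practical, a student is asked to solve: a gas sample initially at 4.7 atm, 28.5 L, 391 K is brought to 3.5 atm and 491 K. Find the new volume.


P1V1/T1 = P2V2/T2
V2 = P1V1T2/(T1P2)
= 4.7×28.5×491/(391×3.5)
= 48.06 L

48.06 L


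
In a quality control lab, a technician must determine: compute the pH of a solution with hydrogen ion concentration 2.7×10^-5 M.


pH = -log10([H+]) = -log10(2.7×10^-5)
= 5 - log10(2.7)
= 5 - 0.43
= 4.57

4.57


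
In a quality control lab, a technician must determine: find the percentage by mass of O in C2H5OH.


M(C2H5OH) = 2×12.01 + 6×1.008 + 1×16.0 = 46.068 g/mol
Mass of O = 1 × 16.0 = 16.00 g/mol
% O = 16.00/46.068 × 100 = 34.73%

34.73%


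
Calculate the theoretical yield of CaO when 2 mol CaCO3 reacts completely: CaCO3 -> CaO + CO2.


Mole ratio CaO:CaCO3 = 1:1
n(CaO) = 2 × 1/1 = 2.000 mol
mass = 2.000 × 56.08 = 112.16 g

112.16 g


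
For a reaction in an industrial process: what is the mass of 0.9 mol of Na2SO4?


M(Na2SO4) = 142.05 g/mol
mass = n × M = 0.9 × 142.05 = 127.85 g

127.85 g


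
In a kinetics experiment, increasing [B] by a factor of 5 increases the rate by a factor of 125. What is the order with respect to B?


rate ∝ [B]^n
5^n = 125 → n = 3
Order in B: 3

3


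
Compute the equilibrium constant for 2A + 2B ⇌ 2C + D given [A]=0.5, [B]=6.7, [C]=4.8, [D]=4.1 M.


Kc = [C]^2[D]/([A]^2[B]^2)
= (4.8^2 × 4.1^1)/(0.5^2 × 6.7^2)
= 94.464/11.2225
= 8.417

8.417


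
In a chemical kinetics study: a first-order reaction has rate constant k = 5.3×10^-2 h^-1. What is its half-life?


t½ = ln2/k = 0.693147/(5.3×10^-2 h^-1)
= 13.08 h

13.08 h


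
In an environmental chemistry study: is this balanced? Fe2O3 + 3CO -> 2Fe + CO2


Equation: Fe2O3 + 3CO -> 2Fe + CO2
Check atoms: C: 3≠1, Fe: 2=2, O: 6≠2
Not balanced

No, not balanced


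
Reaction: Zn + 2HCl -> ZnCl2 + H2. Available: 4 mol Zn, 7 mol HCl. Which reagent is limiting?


Mole ratio available / coefficient:
  Zn: 4/1 = 4.000
  HCl: 7/2 = 3.500
Smaller ratio is limiting.

HCl


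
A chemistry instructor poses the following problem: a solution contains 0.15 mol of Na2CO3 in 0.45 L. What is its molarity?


M = n/V = 0.15/0.45 = 0.333 mol/L

0.333 M


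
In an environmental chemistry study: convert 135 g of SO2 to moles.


M(SO2) = 64.07 g/mol
n = mass/M = 135/64.07 = 2.1071 mol

2.1071 mol


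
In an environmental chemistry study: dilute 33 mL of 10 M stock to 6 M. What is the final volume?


C1V1 = C2V2
10 × 33 = 6 × V2
V2 = 330/6 = 55.0 mL

55.0 mL


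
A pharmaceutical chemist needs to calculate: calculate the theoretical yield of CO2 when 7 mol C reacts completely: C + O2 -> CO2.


Mole ratio CO2:C = 1:1
n(CO2) = 7 × 1/1 = 7.000 mol
mass = 7.000 × 44.01 = 308.07 g

308.07 g


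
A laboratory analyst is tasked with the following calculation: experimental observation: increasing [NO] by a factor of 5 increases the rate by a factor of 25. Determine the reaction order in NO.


rate ∝ [NO]^n
5^n = 25 → n = 2
Order in NO: 2

2


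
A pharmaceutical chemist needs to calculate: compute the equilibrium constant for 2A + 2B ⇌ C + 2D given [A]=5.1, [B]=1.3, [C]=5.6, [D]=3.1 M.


Kc = [C][D]^2/([A]^2[B]^2)
= (5.6^1 × 3.1^2)/(5.1^2 × 1.3^2)
= 53.816/43.9569
= 1.224

1.224


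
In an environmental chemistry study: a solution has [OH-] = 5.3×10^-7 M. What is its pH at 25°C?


pOH = -log10([OH-]) = -log10(5.3×10^-7)
= 7 - log10(5.3) = 6.28
pH = 14 - pOH = 14 - 6.28 = 7.72

7.72


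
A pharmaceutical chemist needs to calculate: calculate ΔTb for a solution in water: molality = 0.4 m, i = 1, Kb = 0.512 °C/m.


ΔTb = Kb × m × i
= 0.512 × 0.4 × 1
= 0.2048 °C

0.2048 °C


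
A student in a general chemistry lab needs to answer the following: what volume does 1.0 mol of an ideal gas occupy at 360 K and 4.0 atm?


PV = nRT  (R = 0.08206 L·atm/(mol·K))
V = nRT/P = 1.0×0.08206×360/4.0
= 7.385 L

7.385 L


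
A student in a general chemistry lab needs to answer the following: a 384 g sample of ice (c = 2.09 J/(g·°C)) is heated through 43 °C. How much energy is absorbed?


q = mcΔT = 384 × 2.09 × 43
= 34510.08 J

34510.08 J


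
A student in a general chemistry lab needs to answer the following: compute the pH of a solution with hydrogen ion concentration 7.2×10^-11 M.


pH = -log10([H+]) = -log10(7.2×10^-11)
= 11 - log10(7.2)
= 11 - 0.86
= 10.14

10.14


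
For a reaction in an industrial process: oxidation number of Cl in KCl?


halide: -1
Oxidation number: -1

-1


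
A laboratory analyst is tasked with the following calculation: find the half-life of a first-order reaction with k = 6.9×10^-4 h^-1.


t½ = ln2/k = 0.693147/(6.9×10^-4 h^-1)
= 1005 h

1005 h


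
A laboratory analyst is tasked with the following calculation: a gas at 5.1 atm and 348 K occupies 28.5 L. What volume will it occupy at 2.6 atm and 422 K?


P1V1/T1 = P2V2/T2
V2 = P1V1T2/(T1P2)
= 5.1×28.5×422/(348×2.6)
= 67.791 L

67.791 L


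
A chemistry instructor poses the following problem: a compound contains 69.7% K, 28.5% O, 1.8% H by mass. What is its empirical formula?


Assume 100 g sample. Moles of each element:
  K: 69.7/39.1 = 1.783 mol
  O: 28.5/16.0 = 1.781 mol
  H: 1.8/1.008 = 1.786 mol
Divide by smallest (1.781):
  K: 1.783/1.781 = 1.0
  O: 1.781/1.781 = 1.0
  H: 1.786/1.781 = 1.0
Empirical formula: KOH

KOH


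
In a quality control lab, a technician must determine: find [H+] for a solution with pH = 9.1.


[H+] = 10^(-pH) = 10^(-9.1)
= 7.94×10^-10 M

7.94×10^-10 M


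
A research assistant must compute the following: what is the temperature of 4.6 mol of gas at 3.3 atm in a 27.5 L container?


PV = nRT  (R = 0.08206 L·atm/(mol·K))
T = PV/(nR) = 3.3×27.5/(4.6×0.08206)
= 90.75/0.377476
= 240.41 K

240.41 K


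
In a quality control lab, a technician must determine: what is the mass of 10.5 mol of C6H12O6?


M(C6H12O6) = 180.16 g/mol
mass = n × M = 10.5 × 180.16 = 1891.68 g

1891.68 g


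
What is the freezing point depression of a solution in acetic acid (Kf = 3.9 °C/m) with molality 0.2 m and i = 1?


ΔTf = Kf × m × i
= 3.9 × 0.2 × 1
= 0.78 °C

0.78 °C


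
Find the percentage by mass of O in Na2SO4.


M(Na2SO4) = 2×22.99 + 1×32.07 + 4×16.0 = 142.05 g/mol
Mass of O = 4 × 16.0 = 64.00 g/mol
% O = 64.00/142.05 × 100 = 45.05%

45.05%


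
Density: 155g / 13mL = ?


ρ = mass/volume
= 155/13
= 11.923 g/mL

11.923 g/mL


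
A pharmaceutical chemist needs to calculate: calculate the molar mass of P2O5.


M(P2O5) = 2×30.97 + 5×16.0
= 61.94 + 80.0
= 141.94 g/mol

141.94 g/mol


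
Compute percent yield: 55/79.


% yield = actual/theoretical × 100
= 55/79 × 100
= 69.62%

69.62%


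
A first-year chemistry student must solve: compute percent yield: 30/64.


% yield = actual/theoretical × 100
= 30/64 × 100
= 46.88%

46.88%


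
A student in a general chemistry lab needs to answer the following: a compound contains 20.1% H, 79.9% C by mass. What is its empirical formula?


Assume 100 g sample. Moles of each element:
  H: 20.1/1.008 = 19.94 mol
  C: 79.9/12.01 = 6.653 mol
Divide by smallest (6.653):
  H: 19.94/6.653 = 3.0
  C: 6.653/6.653 = 1.0
Empirical formula: CH3

CH3


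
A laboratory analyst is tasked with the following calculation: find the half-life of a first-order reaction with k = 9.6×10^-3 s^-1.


t½ = ln2/k = 0.693147/(9.6×10^-3 s^-1)
= 72.20 s

72.20 s


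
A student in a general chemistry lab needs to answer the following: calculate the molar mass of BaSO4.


M(BaSO4) = 1×137.33 + 1×32.07 + 4×16.0
= 137.33 + 32.07 + 64.0
= 233.4 g/mol

233.4 g/mol


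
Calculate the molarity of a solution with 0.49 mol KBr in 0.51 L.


M = n/V = 0.49/0.51 = 0.961 mol/L

0.961 M


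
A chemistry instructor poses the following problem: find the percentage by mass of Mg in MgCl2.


M(MgCl2) = 1×24.31 + 2×35.45 = 95.21 g/mol
Mass of Mg = 1 × 24.31 = 24.31 g/mol
% Mg = 24.31/95.21 × 100 = 25.53%

25.53%


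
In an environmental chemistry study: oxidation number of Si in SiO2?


x + 2(-2) = 0, so x = +4
Oxidation number: +4

+4


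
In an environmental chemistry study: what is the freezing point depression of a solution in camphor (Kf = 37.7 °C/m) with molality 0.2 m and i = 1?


ΔTf = Kf × m × i
= 37.7 × 0.2 × 1
= 7.54 °C

7.54 °C


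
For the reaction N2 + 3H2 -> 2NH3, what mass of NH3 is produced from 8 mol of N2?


Mole ratio NH3:N2 = 2:1
n(NH3) = 8 × 2/1 = 16.000 mol
mass = 16.000 × 17.03 = 272.48 g

272.48 g


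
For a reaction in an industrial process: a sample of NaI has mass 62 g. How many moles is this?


M(NaI) = 149.89 g/mol
n = mass/M = 62/149.89 = 0.4136 mol

0.4136 mol


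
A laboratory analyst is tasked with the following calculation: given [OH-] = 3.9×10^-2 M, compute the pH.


pOH = -log10([OH-]) = -log10(3.9×10^-2)
= 2 - log10(3.9) = 1.41
pH = 14 - pOH = 14 - 1.41 = 12.59

12.59


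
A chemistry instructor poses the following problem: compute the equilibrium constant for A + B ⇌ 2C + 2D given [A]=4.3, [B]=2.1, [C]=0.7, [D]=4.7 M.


Kc = [C]^2[D]^2/([A][B])
= (0.7^2 × 4.7^2)/(4.3^1 × 2.1^1)
= 10.8241/9.03
= 1.199

1.199


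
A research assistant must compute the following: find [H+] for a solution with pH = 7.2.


[H+] = 10^(-pH) = 10^(-7.2)
= 6.31×10^-8 M

6.31×10^-8 M


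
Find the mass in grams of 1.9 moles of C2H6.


M(C2H6) = 30.07 g/mol
mass = n × M = 1.9 × 30.07 = 57.13 g

57.13 g


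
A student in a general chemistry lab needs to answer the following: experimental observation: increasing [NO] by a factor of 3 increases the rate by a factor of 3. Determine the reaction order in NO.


rate ∝ [NO]^n
3^n = 3 → n = 1
Order in NO: 1

1


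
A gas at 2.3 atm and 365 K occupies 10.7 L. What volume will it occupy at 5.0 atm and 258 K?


P1V1/T1 = P2V2/T2
V2 = P1V1T2/(T1P2)
= 2.3×10.7×258/(365×5.0)
= 3.479 L

3.479 L


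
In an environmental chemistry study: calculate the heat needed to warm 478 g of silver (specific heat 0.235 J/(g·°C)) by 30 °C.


q = mcΔT = 478 × 0.235 × 30
= 3369.90 J

3369.90 J


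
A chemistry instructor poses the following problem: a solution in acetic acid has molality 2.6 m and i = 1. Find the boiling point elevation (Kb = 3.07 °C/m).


ΔTb = Kb × m × i
= 3.07 × 2.6 × 1
= 7.982 °C

7.982 °C


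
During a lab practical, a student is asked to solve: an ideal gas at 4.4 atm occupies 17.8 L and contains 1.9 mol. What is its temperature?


PV = nRT  (R = 0.08206 L·atm/(mol·K))
T = PV/(nR) = 4.4×17.8/(1.9×0.08206)
= 78.32/0.155914
= 502.33 K

502.33 K


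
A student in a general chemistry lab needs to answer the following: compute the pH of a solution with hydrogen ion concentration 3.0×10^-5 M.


pH = -log10([H+]) = -log10(3.0×10^-5)
= 5 - log10(3.0)
= 5 - 0.48
= 4.52

4.52


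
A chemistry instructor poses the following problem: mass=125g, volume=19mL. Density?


ρ = mass/volume
= 125/19
= 6.579 g/mL

6.579 g/mL


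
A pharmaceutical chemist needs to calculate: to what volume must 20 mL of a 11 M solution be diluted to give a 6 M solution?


C1V1 = C2V2
11 × 20 = 6 × V2
V2 = 220/6 = 36.67 mL

36.67 mL


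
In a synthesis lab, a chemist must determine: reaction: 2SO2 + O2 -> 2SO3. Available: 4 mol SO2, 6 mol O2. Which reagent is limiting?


Mole ratio available / coefficient:
  SO2: 4/2 = 2.000
  O2: 6/1 = 6.000
Smaller ratio is limiting.

SO2


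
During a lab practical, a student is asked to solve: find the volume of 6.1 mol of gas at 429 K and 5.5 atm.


PV = nRT  (R = 0.08206 L·atm/(mol·K))
V = nRT/P = 6.1×0.08206×429/5.5
= 39.044 L

39.044 L


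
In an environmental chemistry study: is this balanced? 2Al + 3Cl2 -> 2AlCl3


Equation: 2Al + 3Cl2 -> 2AlCl3
Check atoms: Al: 2=2, Cl: 6=6
Balanced

Yes, balanced


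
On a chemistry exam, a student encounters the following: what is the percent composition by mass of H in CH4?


M(CH4) = 1×12.01 + 4×1.008 = 16.042 g/mol
Mass of H = 4 × 1.008 = 4.032 g/mol
% H = 4.032/16.042 × 100 = 25.13%

25.13%
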